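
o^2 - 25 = (o - 5)*(o + 5)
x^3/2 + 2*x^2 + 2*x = x*(x/2 + 1)*(x + 2)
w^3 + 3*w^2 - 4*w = w*(w - 1)*(w + 4)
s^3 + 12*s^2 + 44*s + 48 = (s + 2)*(s + 4)*(s + 6)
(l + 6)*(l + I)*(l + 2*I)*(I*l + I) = I*l^4 - 3*l^3 + 7*I*l^3 - 21*l^2 + 4*I*l^2 - 18*l - 14*I*l - 12*I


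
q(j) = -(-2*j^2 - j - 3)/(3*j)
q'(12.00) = 0.66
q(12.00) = 8.42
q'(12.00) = 0.66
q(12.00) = 8.42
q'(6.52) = 0.64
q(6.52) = 4.83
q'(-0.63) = -1.85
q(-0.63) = -1.67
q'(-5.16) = 0.63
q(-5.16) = -3.30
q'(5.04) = 0.63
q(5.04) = 3.89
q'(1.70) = 0.32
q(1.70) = 2.05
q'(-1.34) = 0.11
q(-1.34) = -1.31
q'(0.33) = -8.52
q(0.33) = 3.58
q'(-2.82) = 0.54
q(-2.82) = -1.90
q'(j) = -(-4*j - 1)/(3*j) + (-2*j^2 - j - 3)/(3*j^2)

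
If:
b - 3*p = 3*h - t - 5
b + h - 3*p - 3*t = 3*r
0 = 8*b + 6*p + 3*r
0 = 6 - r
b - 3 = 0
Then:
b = 3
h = 93/8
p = -7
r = 6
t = 47/8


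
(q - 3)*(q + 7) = q^2 + 4*q - 21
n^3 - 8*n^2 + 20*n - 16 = (n - 4)*(n - 2)^2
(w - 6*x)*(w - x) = w^2 - 7*w*x + 6*x^2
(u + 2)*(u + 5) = u^2 + 7*u + 10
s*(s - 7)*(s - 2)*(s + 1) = s^4 - 8*s^3 + 5*s^2 + 14*s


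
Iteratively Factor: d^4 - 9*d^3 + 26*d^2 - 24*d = (d - 4)*(d^3 - 5*d^2 + 6*d) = d*(d - 4)*(d^2 - 5*d + 6) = d*(d - 4)*(d - 3)*(d - 2)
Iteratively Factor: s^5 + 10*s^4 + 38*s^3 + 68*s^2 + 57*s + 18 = (s + 1)*(s^4 + 9*s^3 + 29*s^2 + 39*s + 18) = (s + 1)^2*(s^3 + 8*s^2 + 21*s + 18) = (s + 1)^2*(s + 2)*(s^2 + 6*s + 9) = (s + 1)^2*(s + 2)*(s + 3)*(s + 3)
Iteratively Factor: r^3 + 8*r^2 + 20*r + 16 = (r + 2)*(r^2 + 6*r + 8) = (r + 2)^2*(r + 4)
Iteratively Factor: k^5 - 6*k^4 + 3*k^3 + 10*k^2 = (k - 2)*(k^4 - 4*k^3 - 5*k^2) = k*(k - 2)*(k^3 - 4*k^2 - 5*k) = k^2*(k - 2)*(k^2 - 4*k - 5) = k^2*(k - 5)*(k - 2)*(k + 1)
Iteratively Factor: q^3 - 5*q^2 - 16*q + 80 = (q - 5)*(q^2 - 16) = (q - 5)*(q + 4)*(q - 4)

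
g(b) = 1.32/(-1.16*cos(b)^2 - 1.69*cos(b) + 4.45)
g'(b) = 1.32*(-2.32*sin(b)*cos(b) - 1.69*sin(b))/(-1.16*cos(b)^2 - 1.69*cos(b) + 4.45)^2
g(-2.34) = 0.26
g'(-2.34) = 0.00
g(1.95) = 0.27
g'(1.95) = -0.04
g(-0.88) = 0.45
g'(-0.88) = 0.38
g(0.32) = 0.73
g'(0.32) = -0.50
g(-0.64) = 0.56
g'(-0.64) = 0.51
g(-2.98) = 0.26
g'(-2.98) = -0.01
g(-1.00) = 0.41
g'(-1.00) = 0.32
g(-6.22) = 0.82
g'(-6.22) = -0.13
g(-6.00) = 0.75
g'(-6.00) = -0.47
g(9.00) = 0.26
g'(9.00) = 0.01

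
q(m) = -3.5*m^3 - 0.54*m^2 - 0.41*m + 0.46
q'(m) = -10.5*m^2 - 1.08*m - 0.41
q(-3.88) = 198.36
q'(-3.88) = -154.29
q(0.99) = -3.87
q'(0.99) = -11.77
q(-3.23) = 114.09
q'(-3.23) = -106.47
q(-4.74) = 363.01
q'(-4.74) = -231.20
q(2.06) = -33.27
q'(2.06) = -47.19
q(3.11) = -111.32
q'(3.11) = -105.33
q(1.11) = -5.45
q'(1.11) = -14.55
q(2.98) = -98.18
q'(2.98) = -96.87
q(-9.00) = 2511.91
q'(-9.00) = -841.19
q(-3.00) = 91.33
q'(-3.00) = -91.67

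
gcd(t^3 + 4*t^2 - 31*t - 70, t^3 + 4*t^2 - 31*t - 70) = t^3 + 4*t^2 - 31*t - 70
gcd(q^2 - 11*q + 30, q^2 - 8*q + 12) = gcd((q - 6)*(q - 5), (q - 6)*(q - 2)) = q - 6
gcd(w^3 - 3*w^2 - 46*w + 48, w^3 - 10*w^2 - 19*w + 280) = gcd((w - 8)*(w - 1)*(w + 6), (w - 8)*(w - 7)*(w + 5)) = w - 8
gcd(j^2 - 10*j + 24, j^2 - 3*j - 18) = j - 6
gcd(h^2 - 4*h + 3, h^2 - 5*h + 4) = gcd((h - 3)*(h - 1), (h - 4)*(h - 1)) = h - 1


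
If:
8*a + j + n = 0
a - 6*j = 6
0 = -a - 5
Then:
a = -5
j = -11/6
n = 251/6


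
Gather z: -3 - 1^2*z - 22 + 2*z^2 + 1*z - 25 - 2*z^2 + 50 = 0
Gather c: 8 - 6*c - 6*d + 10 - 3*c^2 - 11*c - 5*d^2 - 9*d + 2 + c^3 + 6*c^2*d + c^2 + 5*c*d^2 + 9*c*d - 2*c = c^3 + c^2*(6*d - 2) + c*(5*d^2 + 9*d - 19) - 5*d^2 - 15*d + 20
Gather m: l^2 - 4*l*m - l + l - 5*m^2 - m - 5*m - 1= l^2 - 5*m^2 + m*(-4*l - 6) - 1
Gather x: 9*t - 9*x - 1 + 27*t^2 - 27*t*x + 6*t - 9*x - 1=27*t^2 + 15*t + x*(-27*t - 18) - 2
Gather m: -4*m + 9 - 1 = 8 - 4*m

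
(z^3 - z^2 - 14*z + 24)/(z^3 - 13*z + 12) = (z - 2)/(z - 1)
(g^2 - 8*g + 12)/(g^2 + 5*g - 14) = (g - 6)/(g + 7)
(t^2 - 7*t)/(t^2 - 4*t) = (t - 7)/(t - 4)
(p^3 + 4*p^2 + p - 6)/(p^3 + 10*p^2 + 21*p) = (p^2 + p - 2)/(p*(p + 7))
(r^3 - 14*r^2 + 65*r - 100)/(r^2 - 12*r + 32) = (r^2 - 10*r + 25)/(r - 8)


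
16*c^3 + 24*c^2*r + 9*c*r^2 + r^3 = (c + r)*(4*c + r)^2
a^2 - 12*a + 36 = (a - 6)^2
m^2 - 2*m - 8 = (m - 4)*(m + 2)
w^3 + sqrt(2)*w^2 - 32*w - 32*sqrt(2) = (w - 4*sqrt(2))*(w + sqrt(2))*(w + 4*sqrt(2))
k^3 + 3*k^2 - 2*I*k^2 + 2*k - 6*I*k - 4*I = (k + 1)*(k + 2)*(k - 2*I)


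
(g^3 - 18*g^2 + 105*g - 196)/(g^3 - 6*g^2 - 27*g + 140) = (g - 7)/(g + 5)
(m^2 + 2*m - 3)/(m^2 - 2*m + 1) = (m + 3)/(m - 1)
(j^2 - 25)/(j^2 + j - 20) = (j - 5)/(j - 4)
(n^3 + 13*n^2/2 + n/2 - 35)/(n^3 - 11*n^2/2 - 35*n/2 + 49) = (n + 5)/(n - 7)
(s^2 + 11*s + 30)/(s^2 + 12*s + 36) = (s + 5)/(s + 6)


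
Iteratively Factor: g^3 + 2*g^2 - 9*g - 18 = (g + 2)*(g^2 - 9) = (g + 2)*(g + 3)*(g - 3)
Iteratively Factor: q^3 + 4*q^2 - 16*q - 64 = (q - 4)*(q^2 + 8*q + 16) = (q - 4)*(q + 4)*(q + 4)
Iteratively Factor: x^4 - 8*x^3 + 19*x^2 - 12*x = (x - 4)*(x^3 - 4*x^2 + 3*x) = (x - 4)*(x - 1)*(x^2 - 3*x) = (x - 4)*(x - 3)*(x - 1)*(x)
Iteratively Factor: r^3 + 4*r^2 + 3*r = (r + 1)*(r^2 + 3*r) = (r + 1)*(r + 3)*(r)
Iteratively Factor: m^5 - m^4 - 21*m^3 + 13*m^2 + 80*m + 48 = (m + 1)*(m^4 - 2*m^3 - 19*m^2 + 32*m + 48) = (m - 4)*(m + 1)*(m^3 + 2*m^2 - 11*m - 12) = (m - 4)*(m + 1)*(m + 4)*(m^2 - 2*m - 3) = (m - 4)*(m - 3)*(m + 1)*(m + 4)*(m + 1)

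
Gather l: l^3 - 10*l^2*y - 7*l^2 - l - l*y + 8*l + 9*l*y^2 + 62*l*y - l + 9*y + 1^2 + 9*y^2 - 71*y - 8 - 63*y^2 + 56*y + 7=l^3 + l^2*(-10*y - 7) + l*(9*y^2 + 61*y + 6) - 54*y^2 - 6*y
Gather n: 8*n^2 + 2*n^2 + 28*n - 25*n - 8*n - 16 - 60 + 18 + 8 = 10*n^2 - 5*n - 50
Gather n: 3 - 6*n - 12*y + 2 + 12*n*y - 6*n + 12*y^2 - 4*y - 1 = n*(12*y - 12) + 12*y^2 - 16*y + 4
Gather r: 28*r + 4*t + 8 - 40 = 28*r + 4*t - 32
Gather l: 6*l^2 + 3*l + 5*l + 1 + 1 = 6*l^2 + 8*l + 2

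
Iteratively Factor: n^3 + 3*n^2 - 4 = (n + 2)*(n^2 + n - 2) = (n - 1)*(n + 2)*(n + 2)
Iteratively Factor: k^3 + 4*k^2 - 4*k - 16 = (k + 4)*(k^2 - 4) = (k - 2)*(k + 4)*(k + 2)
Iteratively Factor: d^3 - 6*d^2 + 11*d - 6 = (d - 2)*(d^2 - 4*d + 3) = (d - 3)*(d - 2)*(d - 1)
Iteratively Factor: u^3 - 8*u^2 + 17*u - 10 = (u - 5)*(u^2 - 3*u + 2) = (u - 5)*(u - 2)*(u - 1)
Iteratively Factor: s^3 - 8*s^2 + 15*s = (s)*(s^2 - 8*s + 15) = s*(s - 5)*(s - 3)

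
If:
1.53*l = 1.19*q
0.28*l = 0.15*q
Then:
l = 0.00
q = 0.00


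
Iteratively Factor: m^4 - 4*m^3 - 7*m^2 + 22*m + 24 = (m + 1)*(m^3 - 5*m^2 - 2*m + 24) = (m - 3)*(m + 1)*(m^2 - 2*m - 8) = (m - 3)*(m + 1)*(m + 2)*(m - 4)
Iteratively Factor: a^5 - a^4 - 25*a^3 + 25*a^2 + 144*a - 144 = (a - 3)*(a^4 + 2*a^3 - 19*a^2 - 32*a + 48) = (a - 3)*(a - 1)*(a^3 + 3*a^2 - 16*a - 48) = (a - 3)*(a - 1)*(a + 3)*(a^2 - 16) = (a - 3)*(a - 1)*(a + 3)*(a + 4)*(a - 4)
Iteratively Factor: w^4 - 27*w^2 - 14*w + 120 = (w + 3)*(w^3 - 3*w^2 - 18*w + 40) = (w + 3)*(w + 4)*(w^2 - 7*w + 10) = (w - 2)*(w + 3)*(w + 4)*(w - 5)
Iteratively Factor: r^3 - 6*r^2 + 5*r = (r - 1)*(r^2 - 5*r) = (r - 5)*(r - 1)*(r)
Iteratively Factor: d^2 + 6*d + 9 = (d + 3)*(d + 3)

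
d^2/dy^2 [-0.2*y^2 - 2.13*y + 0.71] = -0.400000000000000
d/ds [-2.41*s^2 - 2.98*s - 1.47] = -4.82*s - 2.98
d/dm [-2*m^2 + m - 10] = 1 - 4*m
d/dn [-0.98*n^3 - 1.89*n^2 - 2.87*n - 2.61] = -2.94*n^2 - 3.78*n - 2.87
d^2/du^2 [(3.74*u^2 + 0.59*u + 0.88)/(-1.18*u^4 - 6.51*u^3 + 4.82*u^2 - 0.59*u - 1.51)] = (-31.245456*u^8 - 182.237784*u^7 - 456.568828*u^6 - 301.445514*u^5 + 2.22526799999991*u^4 + 930.930114*u^3 - 217.856916*u^2 + 41.153364*u - 29.426174)/(1.643032*u^12 + 27.193572*u^11 + 129.89145*u^10 + 56.2013429999999*u^9 - 497.072406*u^8 + 578.204553*u^7 - 81.374525*u^6 - 230.059179*u^5 + 143.079354*u^4 + 18.970904*u^3 - 31.393353*u^2 + 4.035777*u + 3.442951)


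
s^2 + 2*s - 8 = (s - 2)*(s + 4)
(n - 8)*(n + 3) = n^2 - 5*n - 24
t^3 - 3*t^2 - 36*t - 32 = (t - 8)*(t + 1)*(t + 4)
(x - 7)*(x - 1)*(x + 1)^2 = x^4 - 6*x^3 - 8*x^2 + 6*x + 7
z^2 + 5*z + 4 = (z + 1)*(z + 4)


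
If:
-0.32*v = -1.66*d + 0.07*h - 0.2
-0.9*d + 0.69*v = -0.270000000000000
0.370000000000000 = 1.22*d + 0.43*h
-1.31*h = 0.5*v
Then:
No Solution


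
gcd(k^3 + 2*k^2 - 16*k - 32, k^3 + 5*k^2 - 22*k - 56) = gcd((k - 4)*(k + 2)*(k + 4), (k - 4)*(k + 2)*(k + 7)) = k^2 - 2*k - 8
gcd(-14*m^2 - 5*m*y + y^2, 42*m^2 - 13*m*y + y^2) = -7*m + y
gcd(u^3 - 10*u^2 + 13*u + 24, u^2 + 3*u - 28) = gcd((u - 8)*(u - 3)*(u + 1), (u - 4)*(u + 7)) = 1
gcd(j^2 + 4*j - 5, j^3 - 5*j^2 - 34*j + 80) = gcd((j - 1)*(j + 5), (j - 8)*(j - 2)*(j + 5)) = j + 5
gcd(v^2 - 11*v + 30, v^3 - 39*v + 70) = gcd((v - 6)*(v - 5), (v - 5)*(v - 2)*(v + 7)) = v - 5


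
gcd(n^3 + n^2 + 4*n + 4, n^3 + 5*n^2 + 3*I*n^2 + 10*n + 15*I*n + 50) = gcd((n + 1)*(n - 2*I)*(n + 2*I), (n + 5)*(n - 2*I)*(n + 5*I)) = n - 2*I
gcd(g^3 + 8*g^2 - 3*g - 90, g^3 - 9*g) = g - 3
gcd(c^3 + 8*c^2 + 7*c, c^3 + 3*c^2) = c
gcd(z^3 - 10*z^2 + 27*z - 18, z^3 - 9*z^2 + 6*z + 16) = 1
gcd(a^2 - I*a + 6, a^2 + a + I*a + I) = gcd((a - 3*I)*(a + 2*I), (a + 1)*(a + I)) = 1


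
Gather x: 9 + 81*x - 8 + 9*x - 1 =90*x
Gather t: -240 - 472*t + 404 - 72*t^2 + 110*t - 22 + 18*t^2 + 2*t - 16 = -54*t^2 - 360*t + 126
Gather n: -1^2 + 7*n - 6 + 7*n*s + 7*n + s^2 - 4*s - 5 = n*(7*s + 14) + s^2 - 4*s - 12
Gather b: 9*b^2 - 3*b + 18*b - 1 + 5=9*b^2 + 15*b + 4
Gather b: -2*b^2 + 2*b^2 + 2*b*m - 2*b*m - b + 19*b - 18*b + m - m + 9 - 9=0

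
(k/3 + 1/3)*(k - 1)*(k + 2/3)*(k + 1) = k^4/3 + 5*k^3/9 - k^2/9 - 5*k/9 - 2/9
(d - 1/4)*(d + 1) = d^2 + 3*d/4 - 1/4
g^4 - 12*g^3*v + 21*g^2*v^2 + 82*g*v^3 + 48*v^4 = (g - 8*v)*(g - 6*v)*(g + v)^2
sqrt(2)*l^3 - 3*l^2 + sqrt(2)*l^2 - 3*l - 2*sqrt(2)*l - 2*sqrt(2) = (l + 1)*(l - 2*sqrt(2))*(sqrt(2)*l + 1)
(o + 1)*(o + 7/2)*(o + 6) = o^3 + 21*o^2/2 + 61*o/2 + 21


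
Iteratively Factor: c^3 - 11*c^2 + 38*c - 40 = (c - 5)*(c^2 - 6*c + 8) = (c - 5)*(c - 4)*(c - 2)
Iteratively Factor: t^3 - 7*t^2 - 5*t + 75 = (t - 5)*(t^2 - 2*t - 15) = (t - 5)*(t + 3)*(t - 5)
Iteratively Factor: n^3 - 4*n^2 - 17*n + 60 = (n + 4)*(n^2 - 8*n + 15) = (n - 5)*(n + 4)*(n - 3)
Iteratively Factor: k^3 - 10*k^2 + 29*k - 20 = (k - 4)*(k^2 - 6*k + 5) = (k - 5)*(k - 4)*(k - 1)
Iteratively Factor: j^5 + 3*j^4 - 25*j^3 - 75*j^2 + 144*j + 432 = (j + 3)*(j^4 - 25*j^2 + 144) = (j - 3)*(j + 3)*(j^3 + 3*j^2 - 16*j - 48) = (j - 3)*(j + 3)^2*(j^2 - 16) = (j - 4)*(j - 3)*(j + 3)^2*(j + 4)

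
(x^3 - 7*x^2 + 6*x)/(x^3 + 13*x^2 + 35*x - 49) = x*(x - 6)/(x^2 + 14*x + 49)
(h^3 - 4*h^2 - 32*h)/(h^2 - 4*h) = (h^2 - 4*h - 32)/(h - 4)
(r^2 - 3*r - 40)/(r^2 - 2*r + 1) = (r^2 - 3*r - 40)/(r^2 - 2*r + 1)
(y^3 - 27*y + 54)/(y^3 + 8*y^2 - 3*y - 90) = (y - 3)/(y + 5)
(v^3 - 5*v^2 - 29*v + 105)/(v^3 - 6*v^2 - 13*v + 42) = (v^2 + 2*v - 15)/(v^2 + v - 6)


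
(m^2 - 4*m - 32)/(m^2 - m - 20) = (m - 8)/(m - 5)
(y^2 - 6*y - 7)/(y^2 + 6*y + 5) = (y - 7)/(y + 5)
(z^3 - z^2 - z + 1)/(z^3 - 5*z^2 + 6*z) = (z^3 - z^2 - z + 1)/(z*(z^2 - 5*z + 6))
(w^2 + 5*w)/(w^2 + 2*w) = (w + 5)/(w + 2)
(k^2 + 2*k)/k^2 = (k + 2)/k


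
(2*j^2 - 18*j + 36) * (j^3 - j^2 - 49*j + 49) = 2*j^5 - 20*j^4 - 44*j^3 + 944*j^2 - 2646*j + 1764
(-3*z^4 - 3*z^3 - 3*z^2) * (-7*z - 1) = 21*z^5 + 24*z^4 + 24*z^3 + 3*z^2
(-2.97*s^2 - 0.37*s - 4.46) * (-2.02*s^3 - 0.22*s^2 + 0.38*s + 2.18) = 5.9994*s^5 + 1.4008*s^4 + 7.962*s^3 - 5.634*s^2 - 2.5014*s - 9.7228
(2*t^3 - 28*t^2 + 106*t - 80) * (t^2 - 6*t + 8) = 2*t^5 - 40*t^4 + 290*t^3 - 940*t^2 + 1328*t - 640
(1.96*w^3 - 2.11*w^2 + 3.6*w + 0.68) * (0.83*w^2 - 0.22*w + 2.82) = 1.6268*w^5 - 2.1825*w^4 + 8.9794*w^3 - 6.1778*w^2 + 10.0024*w + 1.9176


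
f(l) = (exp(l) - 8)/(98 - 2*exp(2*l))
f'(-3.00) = 0.00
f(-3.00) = -0.08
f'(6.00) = 0.00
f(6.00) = 0.00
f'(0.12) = 0.01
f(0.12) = -0.07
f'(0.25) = 0.01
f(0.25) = -0.07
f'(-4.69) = 0.00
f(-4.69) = -0.08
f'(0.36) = 0.01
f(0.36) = -0.07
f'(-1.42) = 0.00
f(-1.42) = -0.08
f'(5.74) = 0.00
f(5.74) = -0.00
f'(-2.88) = 0.00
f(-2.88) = -0.08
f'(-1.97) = 0.00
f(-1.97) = -0.08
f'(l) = exp(l)/(98 - 2*exp(2*l)) + 4*(exp(l) - 8)*exp(2*l)/(98 - 2*exp(2*l))^2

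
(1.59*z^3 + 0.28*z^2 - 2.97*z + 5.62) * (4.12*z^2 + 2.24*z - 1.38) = 6.5508*z^5 + 4.7152*z^4 - 13.8034*z^3 + 16.1152*z^2 + 16.6874*z - 7.7556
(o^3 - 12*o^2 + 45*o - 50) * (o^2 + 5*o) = o^5 - 7*o^4 - 15*o^3 + 175*o^2 - 250*o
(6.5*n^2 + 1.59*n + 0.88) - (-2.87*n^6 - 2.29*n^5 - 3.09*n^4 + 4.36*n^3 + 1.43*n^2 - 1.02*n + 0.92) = 2.87*n^6 + 2.29*n^5 + 3.09*n^4 - 4.36*n^3 + 5.07*n^2 + 2.61*n - 0.04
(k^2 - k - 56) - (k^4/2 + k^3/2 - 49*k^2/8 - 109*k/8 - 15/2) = -k^4/2 - k^3/2 + 57*k^2/8 + 101*k/8 - 97/2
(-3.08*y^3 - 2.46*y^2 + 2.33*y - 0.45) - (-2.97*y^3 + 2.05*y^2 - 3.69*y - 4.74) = -0.11*y^3 - 4.51*y^2 + 6.02*y + 4.29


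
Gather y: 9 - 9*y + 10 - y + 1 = 20 - 10*y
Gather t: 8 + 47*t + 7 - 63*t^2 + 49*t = -63*t^2 + 96*t + 15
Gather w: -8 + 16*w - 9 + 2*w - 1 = 18*w - 18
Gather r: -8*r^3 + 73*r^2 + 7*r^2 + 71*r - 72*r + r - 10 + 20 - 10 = -8*r^3 + 80*r^2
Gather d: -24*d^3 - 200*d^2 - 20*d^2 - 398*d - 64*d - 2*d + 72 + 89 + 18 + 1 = -24*d^3 - 220*d^2 - 464*d + 180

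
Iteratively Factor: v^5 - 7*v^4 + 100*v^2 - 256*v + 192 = (v + 4)*(v^4 - 11*v^3 + 44*v^2 - 76*v + 48) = (v - 2)*(v + 4)*(v^3 - 9*v^2 + 26*v - 24) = (v - 3)*(v - 2)*(v + 4)*(v^2 - 6*v + 8) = (v - 4)*(v - 3)*(v - 2)*(v + 4)*(v - 2)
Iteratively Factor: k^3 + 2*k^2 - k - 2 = (k + 1)*(k^2 + k - 2) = (k + 1)*(k + 2)*(k - 1)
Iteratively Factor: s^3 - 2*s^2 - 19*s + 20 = (s - 1)*(s^2 - s - 20) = (s - 1)*(s + 4)*(s - 5)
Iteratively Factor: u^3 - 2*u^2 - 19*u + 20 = (u + 4)*(u^2 - 6*u + 5) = (u - 1)*(u + 4)*(u - 5)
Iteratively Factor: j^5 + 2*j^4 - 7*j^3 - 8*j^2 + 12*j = (j - 1)*(j^4 + 3*j^3 - 4*j^2 - 12*j) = j*(j - 1)*(j^3 + 3*j^2 - 4*j - 12) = j*(j - 1)*(j + 2)*(j^2 + j - 6) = j*(j - 2)*(j - 1)*(j + 2)*(j + 3)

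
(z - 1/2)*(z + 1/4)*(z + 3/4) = z^3 + z^2/2 - 5*z/16 - 3/32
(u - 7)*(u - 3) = u^2 - 10*u + 21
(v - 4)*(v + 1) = v^2 - 3*v - 4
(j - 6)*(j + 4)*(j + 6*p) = j^3 + 6*j^2*p - 2*j^2 - 12*j*p - 24*j - 144*p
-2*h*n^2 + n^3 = n^2*(-2*h + n)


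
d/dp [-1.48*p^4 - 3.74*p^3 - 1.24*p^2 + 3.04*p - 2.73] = -5.92*p^3 - 11.22*p^2 - 2.48*p + 3.04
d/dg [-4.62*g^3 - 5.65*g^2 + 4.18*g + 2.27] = -13.86*g^2 - 11.3*g + 4.18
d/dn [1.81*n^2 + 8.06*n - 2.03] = 3.62*n + 8.06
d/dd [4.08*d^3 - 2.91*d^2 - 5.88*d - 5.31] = 12.24*d^2 - 5.82*d - 5.88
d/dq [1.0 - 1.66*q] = -1.66000000000000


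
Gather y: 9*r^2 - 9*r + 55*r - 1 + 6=9*r^2 + 46*r + 5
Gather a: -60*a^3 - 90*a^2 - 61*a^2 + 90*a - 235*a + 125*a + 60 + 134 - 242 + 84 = -60*a^3 - 151*a^2 - 20*a + 36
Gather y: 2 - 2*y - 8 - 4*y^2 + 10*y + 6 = -4*y^2 + 8*y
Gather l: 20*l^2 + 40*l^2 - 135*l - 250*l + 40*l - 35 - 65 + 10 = 60*l^2 - 345*l - 90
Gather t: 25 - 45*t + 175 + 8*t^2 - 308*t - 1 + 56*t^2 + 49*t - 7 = 64*t^2 - 304*t + 192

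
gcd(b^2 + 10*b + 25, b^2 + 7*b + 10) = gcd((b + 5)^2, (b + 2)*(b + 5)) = b + 5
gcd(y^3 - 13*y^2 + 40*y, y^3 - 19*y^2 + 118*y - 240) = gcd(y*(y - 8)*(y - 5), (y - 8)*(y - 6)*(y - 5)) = y^2 - 13*y + 40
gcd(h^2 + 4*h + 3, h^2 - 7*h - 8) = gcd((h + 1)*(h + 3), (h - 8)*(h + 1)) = h + 1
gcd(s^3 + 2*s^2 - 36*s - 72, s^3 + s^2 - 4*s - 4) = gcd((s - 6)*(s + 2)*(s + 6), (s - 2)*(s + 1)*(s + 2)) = s + 2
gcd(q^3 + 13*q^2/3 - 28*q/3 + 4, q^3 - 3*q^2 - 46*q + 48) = q^2 + 5*q - 6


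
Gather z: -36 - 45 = -81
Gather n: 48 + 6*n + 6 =6*n + 54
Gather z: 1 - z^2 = 1 - z^2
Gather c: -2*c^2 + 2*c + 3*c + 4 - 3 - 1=-2*c^2 + 5*c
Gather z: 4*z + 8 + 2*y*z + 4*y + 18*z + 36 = 4*y + z*(2*y + 22) + 44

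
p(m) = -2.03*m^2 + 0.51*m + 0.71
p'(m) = 0.51 - 4.06*m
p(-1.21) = -2.88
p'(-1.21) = 5.42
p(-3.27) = -22.66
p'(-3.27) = 13.79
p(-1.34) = -3.62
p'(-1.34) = 5.95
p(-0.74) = -0.78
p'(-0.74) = 3.51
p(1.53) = -3.26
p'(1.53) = -5.70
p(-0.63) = -0.42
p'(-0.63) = 3.07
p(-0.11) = 0.63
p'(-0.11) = 0.96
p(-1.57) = -5.09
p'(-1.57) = 6.88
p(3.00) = -16.03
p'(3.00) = -11.67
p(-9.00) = -168.31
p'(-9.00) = 37.05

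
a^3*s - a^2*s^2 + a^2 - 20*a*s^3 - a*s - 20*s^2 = (a - 5*s)*(a + 4*s)*(a*s + 1)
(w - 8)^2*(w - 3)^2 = w^4 - 22*w^3 + 169*w^2 - 528*w + 576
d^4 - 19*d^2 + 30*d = d*(d - 3)*(d - 2)*(d + 5)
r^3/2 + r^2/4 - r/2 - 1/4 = (r/2 + 1/2)*(r - 1)*(r + 1/2)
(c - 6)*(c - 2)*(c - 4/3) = c^3 - 28*c^2/3 + 68*c/3 - 16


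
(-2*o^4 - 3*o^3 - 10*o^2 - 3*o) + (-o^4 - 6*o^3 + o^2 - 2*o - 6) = -3*o^4 - 9*o^3 - 9*o^2 - 5*o - 6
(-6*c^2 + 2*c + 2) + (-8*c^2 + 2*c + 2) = -14*c^2 + 4*c + 4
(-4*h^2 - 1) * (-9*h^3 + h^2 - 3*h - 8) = 36*h^5 - 4*h^4 + 21*h^3 + 31*h^2 + 3*h + 8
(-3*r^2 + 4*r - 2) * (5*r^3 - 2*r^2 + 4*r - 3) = -15*r^5 + 26*r^4 - 30*r^3 + 29*r^2 - 20*r + 6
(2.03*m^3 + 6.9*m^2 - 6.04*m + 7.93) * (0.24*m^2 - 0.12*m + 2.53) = 0.4872*m^5 + 1.4124*m^4 + 2.8583*m^3 + 20.085*m^2 - 16.2328*m + 20.0629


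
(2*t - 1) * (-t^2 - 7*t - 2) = -2*t^3 - 13*t^2 + 3*t + 2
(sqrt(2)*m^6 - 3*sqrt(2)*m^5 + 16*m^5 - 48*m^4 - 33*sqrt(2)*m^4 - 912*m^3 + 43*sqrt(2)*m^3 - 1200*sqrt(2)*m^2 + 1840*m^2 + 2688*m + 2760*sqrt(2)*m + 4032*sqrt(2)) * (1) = sqrt(2)*m^6 - 3*sqrt(2)*m^5 + 16*m^5 - 48*m^4 - 33*sqrt(2)*m^4 - 912*m^3 + 43*sqrt(2)*m^3 - 1200*sqrt(2)*m^2 + 1840*m^2 + 2688*m + 2760*sqrt(2)*m + 4032*sqrt(2)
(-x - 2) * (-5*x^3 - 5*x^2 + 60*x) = 5*x^4 + 15*x^3 - 50*x^2 - 120*x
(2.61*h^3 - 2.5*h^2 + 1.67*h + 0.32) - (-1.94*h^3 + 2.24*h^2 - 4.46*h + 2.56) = 4.55*h^3 - 4.74*h^2 + 6.13*h - 2.24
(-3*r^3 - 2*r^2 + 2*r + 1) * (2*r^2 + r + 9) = -6*r^5 - 7*r^4 - 25*r^3 - 14*r^2 + 19*r + 9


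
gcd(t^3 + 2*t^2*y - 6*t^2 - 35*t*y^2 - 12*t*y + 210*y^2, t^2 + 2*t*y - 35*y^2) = -t^2 - 2*t*y + 35*y^2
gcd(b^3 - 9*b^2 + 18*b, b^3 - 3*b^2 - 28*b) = b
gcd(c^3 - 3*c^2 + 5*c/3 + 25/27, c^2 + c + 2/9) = c + 1/3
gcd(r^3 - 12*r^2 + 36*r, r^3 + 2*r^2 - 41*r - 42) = r - 6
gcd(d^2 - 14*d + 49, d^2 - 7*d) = d - 7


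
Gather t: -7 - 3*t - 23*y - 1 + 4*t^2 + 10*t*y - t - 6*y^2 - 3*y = 4*t^2 + t*(10*y - 4) - 6*y^2 - 26*y - 8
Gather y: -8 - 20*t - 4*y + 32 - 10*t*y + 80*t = 60*t + y*(-10*t - 4) + 24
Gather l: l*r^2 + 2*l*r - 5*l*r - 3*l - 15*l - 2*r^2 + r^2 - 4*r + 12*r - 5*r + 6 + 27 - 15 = l*(r^2 - 3*r - 18) - r^2 + 3*r + 18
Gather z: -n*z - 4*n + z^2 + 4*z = -4*n + z^2 + z*(4 - n)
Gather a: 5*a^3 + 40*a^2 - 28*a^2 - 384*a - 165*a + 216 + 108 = 5*a^3 + 12*a^2 - 549*a + 324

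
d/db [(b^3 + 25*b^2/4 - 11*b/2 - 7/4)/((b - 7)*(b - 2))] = (4*b^4 - 72*b^3 - 35*b^2 + 714*b - 371)/(4*(b^4 - 18*b^3 + 109*b^2 - 252*b + 196))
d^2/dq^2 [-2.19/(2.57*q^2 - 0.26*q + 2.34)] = (28.929462*q^2 - 2.926716*q - 2.19*(5.14*q - 0.26)*(10.28*q - 0.52) + 26.340444)/(2.57*q^2 - 0.26*q + 2.34)^3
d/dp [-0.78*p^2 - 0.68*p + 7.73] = -1.56*p - 0.68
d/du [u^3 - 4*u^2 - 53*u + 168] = 3*u^2 - 8*u - 53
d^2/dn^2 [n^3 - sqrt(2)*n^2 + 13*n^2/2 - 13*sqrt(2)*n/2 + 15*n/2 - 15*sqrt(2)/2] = 6*n - 2*sqrt(2) + 13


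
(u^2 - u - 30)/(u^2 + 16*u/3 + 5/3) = 3*(u - 6)/(3*u + 1)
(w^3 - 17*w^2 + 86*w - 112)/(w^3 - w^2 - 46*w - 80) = (w^2 - 9*w + 14)/(w^2 + 7*w + 10)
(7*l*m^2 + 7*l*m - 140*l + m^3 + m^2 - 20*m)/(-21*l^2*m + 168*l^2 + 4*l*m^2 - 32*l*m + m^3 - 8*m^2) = (-m^2 - m + 20)/(3*l*m - 24*l - m^2 + 8*m)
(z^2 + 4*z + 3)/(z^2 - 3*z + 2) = (z^2 + 4*z + 3)/(z^2 - 3*z + 2)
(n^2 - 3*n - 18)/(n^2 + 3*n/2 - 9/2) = 2*(n - 6)/(2*n - 3)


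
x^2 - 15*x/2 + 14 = (x - 4)*(x - 7/2)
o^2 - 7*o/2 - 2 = (o - 4)*(o + 1/2)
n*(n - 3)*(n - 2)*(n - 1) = n^4 - 6*n^3 + 11*n^2 - 6*n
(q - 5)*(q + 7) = q^2 + 2*q - 35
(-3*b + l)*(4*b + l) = -12*b^2 + b*l + l^2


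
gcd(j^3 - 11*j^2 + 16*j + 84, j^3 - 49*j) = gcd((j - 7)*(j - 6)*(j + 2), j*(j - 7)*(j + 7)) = j - 7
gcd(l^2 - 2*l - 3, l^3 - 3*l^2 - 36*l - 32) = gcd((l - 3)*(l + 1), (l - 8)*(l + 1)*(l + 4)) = l + 1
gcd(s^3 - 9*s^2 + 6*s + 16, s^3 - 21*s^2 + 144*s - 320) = s - 8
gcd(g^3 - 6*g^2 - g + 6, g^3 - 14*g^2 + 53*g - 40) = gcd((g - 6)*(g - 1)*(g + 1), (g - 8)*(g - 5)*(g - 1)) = g - 1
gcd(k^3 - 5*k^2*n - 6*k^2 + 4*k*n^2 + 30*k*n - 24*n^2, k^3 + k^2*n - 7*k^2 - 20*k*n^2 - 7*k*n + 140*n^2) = k - 4*n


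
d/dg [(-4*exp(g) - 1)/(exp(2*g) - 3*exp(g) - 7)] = (4*exp(2*g) + 2*exp(g) + 25)*exp(g)/(exp(4*g) - 6*exp(3*g) - 5*exp(2*g) + 42*exp(g) + 49)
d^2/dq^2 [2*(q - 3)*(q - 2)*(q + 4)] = 12*q - 4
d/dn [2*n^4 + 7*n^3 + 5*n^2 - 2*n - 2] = 8*n^3 + 21*n^2 + 10*n - 2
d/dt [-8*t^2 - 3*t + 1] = -16*t - 3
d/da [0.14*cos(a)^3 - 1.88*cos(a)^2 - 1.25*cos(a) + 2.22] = (-0.42*cos(a)^2 + 3.76*cos(a) + 1.25)*sin(a)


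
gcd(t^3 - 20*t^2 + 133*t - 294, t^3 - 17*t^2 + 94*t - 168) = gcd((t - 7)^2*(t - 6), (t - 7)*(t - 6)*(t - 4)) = t^2 - 13*t + 42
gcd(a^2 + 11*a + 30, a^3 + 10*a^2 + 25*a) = a + 5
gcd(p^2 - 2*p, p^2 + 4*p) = p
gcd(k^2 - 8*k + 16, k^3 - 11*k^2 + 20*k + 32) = k - 4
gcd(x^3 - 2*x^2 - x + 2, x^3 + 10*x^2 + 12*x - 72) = x - 2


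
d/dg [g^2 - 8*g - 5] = 2*g - 8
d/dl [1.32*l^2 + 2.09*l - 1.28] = 2.64*l + 2.09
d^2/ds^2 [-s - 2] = 0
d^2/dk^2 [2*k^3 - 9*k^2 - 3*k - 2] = 12*k - 18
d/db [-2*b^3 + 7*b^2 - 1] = 2*b*(7 - 3*b)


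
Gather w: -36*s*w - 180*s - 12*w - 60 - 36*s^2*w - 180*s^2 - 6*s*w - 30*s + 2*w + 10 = -180*s^2 - 210*s + w*(-36*s^2 - 42*s - 10) - 50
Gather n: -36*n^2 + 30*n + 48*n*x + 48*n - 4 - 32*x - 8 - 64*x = -36*n^2 + n*(48*x + 78) - 96*x - 12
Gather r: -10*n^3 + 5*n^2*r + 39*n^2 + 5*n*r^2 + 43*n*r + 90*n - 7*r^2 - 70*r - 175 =-10*n^3 + 39*n^2 + 90*n + r^2*(5*n - 7) + r*(5*n^2 + 43*n - 70) - 175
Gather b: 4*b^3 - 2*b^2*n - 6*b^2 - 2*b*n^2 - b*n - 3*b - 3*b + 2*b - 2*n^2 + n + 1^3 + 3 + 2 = 4*b^3 + b^2*(-2*n - 6) + b*(-2*n^2 - n - 4) - 2*n^2 + n + 6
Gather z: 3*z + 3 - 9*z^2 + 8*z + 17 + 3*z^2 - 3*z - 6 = -6*z^2 + 8*z + 14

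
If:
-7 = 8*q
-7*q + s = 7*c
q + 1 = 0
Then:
No Solution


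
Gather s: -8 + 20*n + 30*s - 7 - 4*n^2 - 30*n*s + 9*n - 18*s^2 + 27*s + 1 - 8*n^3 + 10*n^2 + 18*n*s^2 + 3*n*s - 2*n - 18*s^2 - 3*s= -8*n^3 + 6*n^2 + 27*n + s^2*(18*n - 36) + s*(54 - 27*n) - 14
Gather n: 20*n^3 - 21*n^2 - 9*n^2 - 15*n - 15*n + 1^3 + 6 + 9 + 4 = 20*n^3 - 30*n^2 - 30*n + 20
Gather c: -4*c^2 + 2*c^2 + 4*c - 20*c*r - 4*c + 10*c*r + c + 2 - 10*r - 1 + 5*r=-2*c^2 + c*(1 - 10*r) - 5*r + 1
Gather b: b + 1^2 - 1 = b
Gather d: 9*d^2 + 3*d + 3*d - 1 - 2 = 9*d^2 + 6*d - 3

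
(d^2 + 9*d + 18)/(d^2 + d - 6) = (d + 6)/(d - 2)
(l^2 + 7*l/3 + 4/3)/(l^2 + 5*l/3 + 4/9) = 3*(l + 1)/(3*l + 1)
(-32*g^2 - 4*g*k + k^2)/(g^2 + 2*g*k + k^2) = (-32*g^2 - 4*g*k + k^2)/(g^2 + 2*g*k + k^2)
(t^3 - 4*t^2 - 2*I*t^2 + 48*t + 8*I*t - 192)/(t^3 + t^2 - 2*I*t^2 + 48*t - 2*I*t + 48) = (t - 4)/(t + 1)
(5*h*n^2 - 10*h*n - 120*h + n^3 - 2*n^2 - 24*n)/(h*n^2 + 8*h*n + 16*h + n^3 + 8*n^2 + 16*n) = (5*h*n - 30*h + n^2 - 6*n)/(h*n + 4*h + n^2 + 4*n)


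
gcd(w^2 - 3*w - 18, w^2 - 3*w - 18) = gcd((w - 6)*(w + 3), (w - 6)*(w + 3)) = w^2 - 3*w - 18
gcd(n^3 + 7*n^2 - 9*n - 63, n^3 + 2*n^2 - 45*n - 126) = n + 3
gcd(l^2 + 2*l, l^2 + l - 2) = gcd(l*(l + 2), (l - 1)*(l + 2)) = l + 2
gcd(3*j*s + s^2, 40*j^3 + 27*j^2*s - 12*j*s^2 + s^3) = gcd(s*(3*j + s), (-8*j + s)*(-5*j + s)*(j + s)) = 1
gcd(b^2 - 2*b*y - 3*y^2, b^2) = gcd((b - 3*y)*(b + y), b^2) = 1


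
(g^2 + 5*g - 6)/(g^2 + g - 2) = (g + 6)/(g + 2)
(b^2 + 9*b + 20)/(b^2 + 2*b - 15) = (b + 4)/(b - 3)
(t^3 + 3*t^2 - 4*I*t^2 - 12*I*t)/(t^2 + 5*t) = (t^2 + t*(3 - 4*I) - 12*I)/(t + 5)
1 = 1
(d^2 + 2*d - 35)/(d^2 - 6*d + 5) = (d + 7)/(d - 1)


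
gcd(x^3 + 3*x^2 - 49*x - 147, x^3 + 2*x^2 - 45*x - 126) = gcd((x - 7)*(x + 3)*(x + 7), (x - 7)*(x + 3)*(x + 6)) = x^2 - 4*x - 21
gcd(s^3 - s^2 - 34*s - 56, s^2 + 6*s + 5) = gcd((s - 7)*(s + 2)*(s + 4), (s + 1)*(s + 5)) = 1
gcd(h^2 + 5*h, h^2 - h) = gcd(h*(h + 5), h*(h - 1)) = h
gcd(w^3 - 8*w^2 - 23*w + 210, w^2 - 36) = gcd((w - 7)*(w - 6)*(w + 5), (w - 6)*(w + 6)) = w - 6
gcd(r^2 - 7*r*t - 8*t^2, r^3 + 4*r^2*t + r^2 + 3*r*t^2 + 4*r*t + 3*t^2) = r + t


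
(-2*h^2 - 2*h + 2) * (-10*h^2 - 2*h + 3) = 20*h^4 + 24*h^3 - 22*h^2 - 10*h + 6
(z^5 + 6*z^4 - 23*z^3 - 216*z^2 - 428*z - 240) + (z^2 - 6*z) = z^5 + 6*z^4 - 23*z^3 - 215*z^2 - 434*z - 240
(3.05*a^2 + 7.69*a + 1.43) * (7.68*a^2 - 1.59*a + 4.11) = 23.424*a^4 + 54.2097*a^3 + 11.2908*a^2 + 29.3322*a + 5.8773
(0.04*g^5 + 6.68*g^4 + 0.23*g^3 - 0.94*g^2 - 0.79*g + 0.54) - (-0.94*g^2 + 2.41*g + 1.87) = 0.04*g^5 + 6.68*g^4 + 0.23*g^3 - 3.2*g - 1.33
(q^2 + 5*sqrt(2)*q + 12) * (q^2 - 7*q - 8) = q^4 - 7*q^3 + 5*sqrt(2)*q^3 - 35*sqrt(2)*q^2 + 4*q^2 - 84*q - 40*sqrt(2)*q - 96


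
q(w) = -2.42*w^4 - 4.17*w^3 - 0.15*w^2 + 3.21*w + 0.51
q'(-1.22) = 2.53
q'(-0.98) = 0.60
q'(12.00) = -18528.87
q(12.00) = -57369.45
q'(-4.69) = 728.05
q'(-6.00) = 1645.53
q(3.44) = -498.86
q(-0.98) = -1.09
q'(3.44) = -539.91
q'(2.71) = -282.13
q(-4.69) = -758.52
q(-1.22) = -1.42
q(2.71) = -205.41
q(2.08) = -76.28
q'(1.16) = -29.08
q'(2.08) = -138.65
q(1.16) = -6.86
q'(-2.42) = 67.86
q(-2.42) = -32.04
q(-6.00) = -2259.75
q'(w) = -9.68*w^3 - 12.51*w^2 - 0.3*w + 3.21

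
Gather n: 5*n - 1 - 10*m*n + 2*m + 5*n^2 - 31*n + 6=2*m + 5*n^2 + n*(-10*m - 26) + 5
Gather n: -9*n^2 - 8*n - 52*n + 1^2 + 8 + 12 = -9*n^2 - 60*n + 21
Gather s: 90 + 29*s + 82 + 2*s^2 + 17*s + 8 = 2*s^2 + 46*s + 180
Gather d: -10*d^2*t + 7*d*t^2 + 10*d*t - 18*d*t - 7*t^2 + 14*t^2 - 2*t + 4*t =-10*d^2*t + d*(7*t^2 - 8*t) + 7*t^2 + 2*t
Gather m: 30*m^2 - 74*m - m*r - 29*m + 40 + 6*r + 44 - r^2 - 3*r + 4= 30*m^2 + m*(-r - 103) - r^2 + 3*r + 88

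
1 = 1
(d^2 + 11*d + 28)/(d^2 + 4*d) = (d + 7)/d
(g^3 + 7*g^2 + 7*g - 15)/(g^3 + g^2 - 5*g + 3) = (g + 5)/(g - 1)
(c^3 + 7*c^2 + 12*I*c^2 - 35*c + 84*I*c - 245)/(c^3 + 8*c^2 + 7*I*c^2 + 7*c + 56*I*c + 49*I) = (c + 5*I)/(c + 1)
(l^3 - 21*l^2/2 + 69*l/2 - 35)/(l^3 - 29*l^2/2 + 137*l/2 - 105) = (l - 2)/(l - 6)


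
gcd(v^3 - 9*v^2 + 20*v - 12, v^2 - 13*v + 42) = v - 6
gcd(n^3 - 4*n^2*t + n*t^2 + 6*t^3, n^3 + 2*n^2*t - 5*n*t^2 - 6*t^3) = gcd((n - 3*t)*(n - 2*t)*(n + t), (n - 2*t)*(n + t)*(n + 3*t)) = -n^2 + n*t + 2*t^2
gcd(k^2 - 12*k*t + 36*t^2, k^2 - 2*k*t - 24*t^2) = -k + 6*t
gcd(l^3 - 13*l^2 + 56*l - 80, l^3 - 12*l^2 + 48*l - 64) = l^2 - 8*l + 16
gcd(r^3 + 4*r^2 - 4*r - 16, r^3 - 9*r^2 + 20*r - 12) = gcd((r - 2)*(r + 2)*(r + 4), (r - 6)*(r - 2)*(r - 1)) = r - 2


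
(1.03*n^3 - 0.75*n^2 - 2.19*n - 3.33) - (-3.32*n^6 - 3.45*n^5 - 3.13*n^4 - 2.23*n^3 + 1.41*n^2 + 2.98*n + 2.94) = 3.32*n^6 + 3.45*n^5 + 3.13*n^4 + 3.26*n^3 - 2.16*n^2 - 5.17*n - 6.27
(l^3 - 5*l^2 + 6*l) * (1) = l^3 - 5*l^2 + 6*l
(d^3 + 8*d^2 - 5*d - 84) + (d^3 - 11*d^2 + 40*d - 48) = 2*d^3 - 3*d^2 + 35*d - 132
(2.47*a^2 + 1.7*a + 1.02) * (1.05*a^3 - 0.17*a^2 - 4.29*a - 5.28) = 2.5935*a^5 + 1.3651*a^4 - 9.8143*a^3 - 20.508*a^2 - 13.3518*a - 5.3856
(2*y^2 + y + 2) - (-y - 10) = 2*y^2 + 2*y + 12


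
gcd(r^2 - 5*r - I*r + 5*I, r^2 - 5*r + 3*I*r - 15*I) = r - 5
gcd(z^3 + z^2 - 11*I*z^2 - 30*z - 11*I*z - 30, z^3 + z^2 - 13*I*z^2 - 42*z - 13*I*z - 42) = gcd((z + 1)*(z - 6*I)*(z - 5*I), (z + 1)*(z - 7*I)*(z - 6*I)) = z^2 + z*(1 - 6*I) - 6*I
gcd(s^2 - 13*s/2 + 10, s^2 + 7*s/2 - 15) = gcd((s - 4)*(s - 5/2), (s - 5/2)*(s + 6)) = s - 5/2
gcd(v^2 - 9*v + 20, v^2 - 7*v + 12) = v - 4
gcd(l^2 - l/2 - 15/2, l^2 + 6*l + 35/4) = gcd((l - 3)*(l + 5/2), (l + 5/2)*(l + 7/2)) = l + 5/2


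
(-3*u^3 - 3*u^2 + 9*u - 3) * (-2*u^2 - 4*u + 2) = 6*u^5 + 18*u^4 - 12*u^3 - 36*u^2 + 30*u - 6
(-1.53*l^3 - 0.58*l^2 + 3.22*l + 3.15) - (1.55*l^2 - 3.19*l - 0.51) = -1.53*l^3 - 2.13*l^2 + 6.41*l + 3.66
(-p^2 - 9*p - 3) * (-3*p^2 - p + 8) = 3*p^4 + 28*p^3 + 10*p^2 - 69*p - 24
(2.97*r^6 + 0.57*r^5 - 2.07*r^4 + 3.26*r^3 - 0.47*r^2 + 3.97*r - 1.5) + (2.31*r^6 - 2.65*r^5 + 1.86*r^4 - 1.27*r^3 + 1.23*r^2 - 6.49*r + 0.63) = 5.28*r^6 - 2.08*r^5 - 0.21*r^4 + 1.99*r^3 + 0.76*r^2 - 2.52*r - 0.87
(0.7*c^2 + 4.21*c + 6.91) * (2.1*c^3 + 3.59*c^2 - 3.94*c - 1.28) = 1.47*c^5 + 11.354*c^4 + 26.8669*c^3 + 7.3235*c^2 - 32.6142*c - 8.8448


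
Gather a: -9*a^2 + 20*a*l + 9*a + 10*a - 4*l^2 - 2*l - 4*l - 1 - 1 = -9*a^2 + a*(20*l + 19) - 4*l^2 - 6*l - 2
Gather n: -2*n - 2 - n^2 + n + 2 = -n^2 - n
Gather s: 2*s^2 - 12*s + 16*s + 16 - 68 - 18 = 2*s^2 + 4*s - 70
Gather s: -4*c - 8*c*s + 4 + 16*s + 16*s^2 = -4*c + 16*s^2 + s*(16 - 8*c) + 4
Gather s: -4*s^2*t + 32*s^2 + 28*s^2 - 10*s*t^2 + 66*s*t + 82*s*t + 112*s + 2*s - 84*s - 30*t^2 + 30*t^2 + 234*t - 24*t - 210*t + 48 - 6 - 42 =s^2*(60 - 4*t) + s*(-10*t^2 + 148*t + 30)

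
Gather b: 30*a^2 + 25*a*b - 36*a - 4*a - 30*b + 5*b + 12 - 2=30*a^2 - 40*a + b*(25*a - 25) + 10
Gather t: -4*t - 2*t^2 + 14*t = -2*t^2 + 10*t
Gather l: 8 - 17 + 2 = -7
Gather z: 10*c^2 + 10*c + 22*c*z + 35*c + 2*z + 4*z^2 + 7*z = 10*c^2 + 45*c + 4*z^2 + z*(22*c + 9)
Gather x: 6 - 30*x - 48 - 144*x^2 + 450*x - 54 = -144*x^2 + 420*x - 96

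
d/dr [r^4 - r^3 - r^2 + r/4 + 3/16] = 4*r^3 - 3*r^2 - 2*r + 1/4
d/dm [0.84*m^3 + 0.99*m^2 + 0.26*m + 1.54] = 2.52*m^2 + 1.98*m + 0.26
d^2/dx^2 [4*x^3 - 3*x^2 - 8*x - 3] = 24*x - 6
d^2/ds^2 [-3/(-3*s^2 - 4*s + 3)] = 6*(-9*s^2 - 12*s + 4*(3*s + 2)^2 + 9)/(3*s^2 + 4*s - 3)^3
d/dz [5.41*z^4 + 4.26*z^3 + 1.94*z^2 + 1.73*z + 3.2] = 21.64*z^3 + 12.78*z^2 + 3.88*z + 1.73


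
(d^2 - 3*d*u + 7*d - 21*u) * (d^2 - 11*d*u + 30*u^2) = d^4 - 14*d^3*u + 7*d^3 + 63*d^2*u^2 - 98*d^2*u - 90*d*u^3 + 441*d*u^2 - 630*u^3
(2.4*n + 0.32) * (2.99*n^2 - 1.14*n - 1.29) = 7.176*n^3 - 1.7792*n^2 - 3.4608*n - 0.4128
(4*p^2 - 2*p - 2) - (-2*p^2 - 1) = 6*p^2 - 2*p - 1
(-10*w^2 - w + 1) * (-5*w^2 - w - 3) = 50*w^4 + 15*w^3 + 26*w^2 + 2*w - 3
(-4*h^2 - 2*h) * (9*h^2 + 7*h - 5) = -36*h^4 - 46*h^3 + 6*h^2 + 10*h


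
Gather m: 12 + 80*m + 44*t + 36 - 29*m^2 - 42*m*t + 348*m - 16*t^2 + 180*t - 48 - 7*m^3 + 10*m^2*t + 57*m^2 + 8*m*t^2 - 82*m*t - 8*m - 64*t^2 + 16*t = -7*m^3 + m^2*(10*t + 28) + m*(8*t^2 - 124*t + 420) - 80*t^2 + 240*t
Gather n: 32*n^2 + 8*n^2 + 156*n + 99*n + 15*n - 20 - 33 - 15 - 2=40*n^2 + 270*n - 70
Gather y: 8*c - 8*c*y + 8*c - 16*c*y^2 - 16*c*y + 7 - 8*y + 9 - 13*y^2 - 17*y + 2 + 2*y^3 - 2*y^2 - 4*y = 16*c + 2*y^3 + y^2*(-16*c - 15) + y*(-24*c - 29) + 18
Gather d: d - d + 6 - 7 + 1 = 0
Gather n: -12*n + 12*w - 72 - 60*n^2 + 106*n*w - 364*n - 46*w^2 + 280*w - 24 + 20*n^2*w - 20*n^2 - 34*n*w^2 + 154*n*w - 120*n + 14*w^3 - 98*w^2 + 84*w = n^2*(20*w - 80) + n*(-34*w^2 + 260*w - 496) + 14*w^3 - 144*w^2 + 376*w - 96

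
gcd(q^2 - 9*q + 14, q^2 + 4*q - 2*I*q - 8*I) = 1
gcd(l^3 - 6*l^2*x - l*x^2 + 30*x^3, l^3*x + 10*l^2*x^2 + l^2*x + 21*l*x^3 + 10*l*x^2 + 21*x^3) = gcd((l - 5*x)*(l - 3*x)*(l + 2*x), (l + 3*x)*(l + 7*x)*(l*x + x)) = 1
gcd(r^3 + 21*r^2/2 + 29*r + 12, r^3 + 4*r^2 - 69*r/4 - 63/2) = r + 6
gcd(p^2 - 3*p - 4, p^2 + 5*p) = 1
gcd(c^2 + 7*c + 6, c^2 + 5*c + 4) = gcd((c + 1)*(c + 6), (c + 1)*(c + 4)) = c + 1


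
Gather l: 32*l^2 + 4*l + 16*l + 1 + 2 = 32*l^2 + 20*l + 3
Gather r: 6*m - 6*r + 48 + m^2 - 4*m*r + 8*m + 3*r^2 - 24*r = m^2 + 14*m + 3*r^2 + r*(-4*m - 30) + 48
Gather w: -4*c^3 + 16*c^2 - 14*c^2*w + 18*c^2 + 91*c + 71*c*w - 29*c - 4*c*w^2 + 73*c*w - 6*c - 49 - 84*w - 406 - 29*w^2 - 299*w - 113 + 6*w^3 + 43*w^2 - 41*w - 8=-4*c^3 + 34*c^2 + 56*c + 6*w^3 + w^2*(14 - 4*c) + w*(-14*c^2 + 144*c - 424) - 576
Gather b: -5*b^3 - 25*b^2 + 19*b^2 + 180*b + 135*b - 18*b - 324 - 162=-5*b^3 - 6*b^2 + 297*b - 486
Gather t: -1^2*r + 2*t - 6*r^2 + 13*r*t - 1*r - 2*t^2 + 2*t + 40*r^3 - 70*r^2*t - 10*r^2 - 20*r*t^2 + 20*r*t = 40*r^3 - 16*r^2 - 2*r + t^2*(-20*r - 2) + t*(-70*r^2 + 33*r + 4)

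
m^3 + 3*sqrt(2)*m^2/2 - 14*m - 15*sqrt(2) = (m - 5*sqrt(2)/2)*(m + sqrt(2))*(m + 3*sqrt(2))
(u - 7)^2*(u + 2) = u^3 - 12*u^2 + 21*u + 98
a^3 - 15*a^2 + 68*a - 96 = (a - 8)*(a - 4)*(a - 3)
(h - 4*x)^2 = h^2 - 8*h*x + 16*x^2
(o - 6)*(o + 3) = o^2 - 3*o - 18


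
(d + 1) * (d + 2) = d^2 + 3*d + 2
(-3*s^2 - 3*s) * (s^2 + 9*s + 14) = -3*s^4 - 30*s^3 - 69*s^2 - 42*s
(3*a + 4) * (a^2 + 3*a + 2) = 3*a^3 + 13*a^2 + 18*a + 8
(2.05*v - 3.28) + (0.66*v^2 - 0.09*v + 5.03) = 0.66*v^2 + 1.96*v + 1.75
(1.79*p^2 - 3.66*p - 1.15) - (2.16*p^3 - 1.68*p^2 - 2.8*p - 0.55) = -2.16*p^3 + 3.47*p^2 - 0.86*p - 0.6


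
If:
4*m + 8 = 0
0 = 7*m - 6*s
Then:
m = -2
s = -7/3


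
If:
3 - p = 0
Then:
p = 3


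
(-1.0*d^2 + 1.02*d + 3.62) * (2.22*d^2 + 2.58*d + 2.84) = -2.22*d^4 - 0.3156*d^3 + 7.828*d^2 + 12.2364*d + 10.2808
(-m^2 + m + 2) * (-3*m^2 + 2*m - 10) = 3*m^4 - 5*m^3 + 6*m^2 - 6*m - 20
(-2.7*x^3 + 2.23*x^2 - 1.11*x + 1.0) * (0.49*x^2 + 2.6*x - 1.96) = -1.323*x^5 - 5.9273*x^4 + 10.5461*x^3 - 6.7668*x^2 + 4.7756*x - 1.96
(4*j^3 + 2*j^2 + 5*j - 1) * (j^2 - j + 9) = 4*j^5 - 2*j^4 + 39*j^3 + 12*j^2 + 46*j - 9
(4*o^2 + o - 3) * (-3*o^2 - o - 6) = -12*o^4 - 7*o^3 - 16*o^2 - 3*o + 18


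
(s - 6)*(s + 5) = s^2 - s - 30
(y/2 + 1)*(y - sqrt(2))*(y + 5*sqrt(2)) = y^3/2 + y^2 + 2*sqrt(2)*y^2 - 5*y + 4*sqrt(2)*y - 10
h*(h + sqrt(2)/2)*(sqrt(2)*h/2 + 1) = sqrt(2)*h^3/2 + 3*h^2/2 + sqrt(2)*h/2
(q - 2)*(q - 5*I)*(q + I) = q^3 - 2*q^2 - 4*I*q^2 + 5*q + 8*I*q - 10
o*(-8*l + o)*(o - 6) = -8*l*o^2 + 48*l*o + o^3 - 6*o^2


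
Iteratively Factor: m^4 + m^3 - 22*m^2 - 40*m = (m - 5)*(m^3 + 6*m^2 + 8*m) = (m - 5)*(m + 2)*(m^2 + 4*m) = m*(m - 5)*(m + 2)*(m + 4)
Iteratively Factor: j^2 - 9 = (j + 3)*(j - 3)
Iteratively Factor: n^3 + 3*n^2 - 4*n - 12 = (n - 2)*(n^2 + 5*n + 6) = (n - 2)*(n + 3)*(n + 2)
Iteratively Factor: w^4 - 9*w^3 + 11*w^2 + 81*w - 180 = (w - 4)*(w^3 - 5*w^2 - 9*w + 45) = (w - 4)*(w + 3)*(w^2 - 8*w + 15) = (w - 5)*(w - 4)*(w + 3)*(w - 3)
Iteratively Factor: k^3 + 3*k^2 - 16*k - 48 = (k + 3)*(k^2 - 16) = (k + 3)*(k + 4)*(k - 4)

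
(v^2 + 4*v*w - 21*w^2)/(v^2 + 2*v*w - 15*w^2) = (v + 7*w)/(v + 5*w)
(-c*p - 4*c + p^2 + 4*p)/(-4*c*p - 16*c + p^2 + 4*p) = (-c + p)/(-4*c + p)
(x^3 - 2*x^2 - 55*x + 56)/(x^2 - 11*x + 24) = (x^2 + 6*x - 7)/(x - 3)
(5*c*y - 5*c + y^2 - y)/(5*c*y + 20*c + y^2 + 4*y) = (y - 1)/(y + 4)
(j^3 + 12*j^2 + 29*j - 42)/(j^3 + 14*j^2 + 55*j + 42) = (j - 1)/(j + 1)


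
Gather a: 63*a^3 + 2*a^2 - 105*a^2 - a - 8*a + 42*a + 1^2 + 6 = 63*a^3 - 103*a^2 + 33*a + 7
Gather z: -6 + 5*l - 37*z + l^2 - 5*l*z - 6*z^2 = l^2 + 5*l - 6*z^2 + z*(-5*l - 37) - 6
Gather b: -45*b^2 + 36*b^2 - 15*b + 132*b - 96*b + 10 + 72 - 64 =-9*b^2 + 21*b + 18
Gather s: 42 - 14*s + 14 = 56 - 14*s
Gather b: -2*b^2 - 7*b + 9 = -2*b^2 - 7*b + 9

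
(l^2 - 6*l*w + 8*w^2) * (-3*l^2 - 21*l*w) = -3*l^4 - 3*l^3*w + 102*l^2*w^2 - 168*l*w^3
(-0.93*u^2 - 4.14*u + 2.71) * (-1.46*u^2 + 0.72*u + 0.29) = 1.3578*u^4 + 5.3748*u^3 - 7.2071*u^2 + 0.7506*u + 0.7859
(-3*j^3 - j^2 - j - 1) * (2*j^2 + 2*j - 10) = -6*j^5 - 8*j^4 + 26*j^3 + 6*j^2 + 8*j + 10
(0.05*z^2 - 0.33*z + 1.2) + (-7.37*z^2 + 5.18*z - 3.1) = -7.32*z^2 + 4.85*z - 1.9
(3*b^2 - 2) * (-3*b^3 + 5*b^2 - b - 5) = -9*b^5 + 15*b^4 + 3*b^3 - 25*b^2 + 2*b + 10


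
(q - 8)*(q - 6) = q^2 - 14*q + 48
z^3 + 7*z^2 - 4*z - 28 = (z - 2)*(z + 2)*(z + 7)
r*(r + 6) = r^2 + 6*r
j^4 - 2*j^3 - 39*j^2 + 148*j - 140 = (j - 5)*(j - 2)^2*(j + 7)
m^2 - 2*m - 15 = (m - 5)*(m + 3)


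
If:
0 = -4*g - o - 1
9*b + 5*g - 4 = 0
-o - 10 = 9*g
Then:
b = 13/9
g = -9/5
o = 31/5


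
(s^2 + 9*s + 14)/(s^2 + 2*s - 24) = (s^2 + 9*s + 14)/(s^2 + 2*s - 24)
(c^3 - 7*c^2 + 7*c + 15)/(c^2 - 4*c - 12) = (-c^3 + 7*c^2 - 7*c - 15)/(-c^2 + 4*c + 12)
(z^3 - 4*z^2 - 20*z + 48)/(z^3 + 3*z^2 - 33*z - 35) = (z^3 - 4*z^2 - 20*z + 48)/(z^3 + 3*z^2 - 33*z - 35)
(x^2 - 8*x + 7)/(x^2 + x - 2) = (x - 7)/(x + 2)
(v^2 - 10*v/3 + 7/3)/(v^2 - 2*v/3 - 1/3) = (3*v - 7)/(3*v + 1)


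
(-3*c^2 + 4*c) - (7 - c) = -3*c^2 + 5*c - 7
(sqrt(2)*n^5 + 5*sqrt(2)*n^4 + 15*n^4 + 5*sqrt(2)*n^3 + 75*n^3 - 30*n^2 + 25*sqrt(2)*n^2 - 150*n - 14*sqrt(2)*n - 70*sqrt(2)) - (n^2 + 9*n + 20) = sqrt(2)*n^5 + 5*sqrt(2)*n^4 + 15*n^4 + 5*sqrt(2)*n^3 + 75*n^3 - 31*n^2 + 25*sqrt(2)*n^2 - 159*n - 14*sqrt(2)*n - 70*sqrt(2) - 20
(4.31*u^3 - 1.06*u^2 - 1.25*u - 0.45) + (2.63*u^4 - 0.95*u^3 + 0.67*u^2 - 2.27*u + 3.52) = 2.63*u^4 + 3.36*u^3 - 0.39*u^2 - 3.52*u + 3.07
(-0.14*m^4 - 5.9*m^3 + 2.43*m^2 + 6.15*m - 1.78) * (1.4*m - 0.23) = -0.196*m^5 - 8.2278*m^4 + 4.759*m^3 + 8.0511*m^2 - 3.9065*m + 0.4094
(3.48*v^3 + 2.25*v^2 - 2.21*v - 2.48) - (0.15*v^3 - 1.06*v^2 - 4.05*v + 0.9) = 3.33*v^3 + 3.31*v^2 + 1.84*v - 3.38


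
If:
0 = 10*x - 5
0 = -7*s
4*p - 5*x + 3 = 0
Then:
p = -1/8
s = 0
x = 1/2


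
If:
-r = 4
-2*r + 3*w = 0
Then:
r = -4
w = -8/3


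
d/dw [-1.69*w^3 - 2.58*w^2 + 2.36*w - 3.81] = -5.07*w^2 - 5.16*w + 2.36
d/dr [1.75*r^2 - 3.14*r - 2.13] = 3.5*r - 3.14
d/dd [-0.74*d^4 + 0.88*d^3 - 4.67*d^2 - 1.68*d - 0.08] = -2.96*d^3 + 2.64*d^2 - 9.34*d - 1.68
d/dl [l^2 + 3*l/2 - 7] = 2*l + 3/2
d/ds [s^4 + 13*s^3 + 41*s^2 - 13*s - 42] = 4*s^3 + 39*s^2 + 82*s - 13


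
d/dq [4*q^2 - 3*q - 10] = 8*q - 3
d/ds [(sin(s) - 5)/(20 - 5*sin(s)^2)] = (sin(s)^2 - 10*sin(s) + 4)*cos(s)/(5*(sin(s)^2 - 4)^2)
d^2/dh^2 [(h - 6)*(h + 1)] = 2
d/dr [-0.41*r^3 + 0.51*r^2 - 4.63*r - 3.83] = -1.23*r^2 + 1.02*r - 4.63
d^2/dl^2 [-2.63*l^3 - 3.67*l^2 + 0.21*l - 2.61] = -15.78*l - 7.34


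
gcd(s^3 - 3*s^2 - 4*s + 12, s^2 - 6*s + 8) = s - 2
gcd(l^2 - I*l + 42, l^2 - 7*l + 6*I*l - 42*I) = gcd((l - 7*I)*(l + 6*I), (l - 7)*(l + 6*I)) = l + 6*I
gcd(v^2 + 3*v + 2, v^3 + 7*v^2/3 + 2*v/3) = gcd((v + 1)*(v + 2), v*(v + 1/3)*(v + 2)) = v + 2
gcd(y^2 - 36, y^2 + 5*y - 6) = y + 6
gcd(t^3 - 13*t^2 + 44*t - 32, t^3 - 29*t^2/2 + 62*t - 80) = t^2 - 12*t + 32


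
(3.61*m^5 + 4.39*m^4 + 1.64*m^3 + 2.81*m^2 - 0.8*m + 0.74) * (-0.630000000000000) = -2.2743*m^5 - 2.7657*m^4 - 1.0332*m^3 - 1.7703*m^2 + 0.504*m - 0.4662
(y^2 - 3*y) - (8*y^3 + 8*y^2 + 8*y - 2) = -8*y^3 - 7*y^2 - 11*y + 2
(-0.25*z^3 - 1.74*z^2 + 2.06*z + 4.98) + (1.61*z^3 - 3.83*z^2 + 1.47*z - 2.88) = 1.36*z^3 - 5.57*z^2 + 3.53*z + 2.1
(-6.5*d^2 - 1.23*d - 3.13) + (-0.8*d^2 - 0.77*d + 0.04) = -7.3*d^2 - 2.0*d - 3.09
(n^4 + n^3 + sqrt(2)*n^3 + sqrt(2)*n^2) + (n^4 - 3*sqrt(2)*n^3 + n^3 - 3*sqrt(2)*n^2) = 2*n^4 - 2*sqrt(2)*n^3 + 2*n^3 - 2*sqrt(2)*n^2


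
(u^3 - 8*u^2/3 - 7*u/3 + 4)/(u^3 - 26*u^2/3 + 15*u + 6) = (3*u^2 + u - 4)/(3*u^2 - 17*u - 6)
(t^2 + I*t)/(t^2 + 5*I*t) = (t + I)/(t + 5*I)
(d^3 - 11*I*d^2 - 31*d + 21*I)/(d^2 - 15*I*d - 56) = (d^2 - 4*I*d - 3)/(d - 8*I)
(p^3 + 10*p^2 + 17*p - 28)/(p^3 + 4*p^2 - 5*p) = (p^2 + 11*p + 28)/(p*(p + 5))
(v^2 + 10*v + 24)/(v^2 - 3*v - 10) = (v^2 + 10*v + 24)/(v^2 - 3*v - 10)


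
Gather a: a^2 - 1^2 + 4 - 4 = a^2 - 1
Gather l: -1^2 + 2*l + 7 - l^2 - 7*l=-l^2 - 5*l + 6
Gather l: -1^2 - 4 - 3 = -8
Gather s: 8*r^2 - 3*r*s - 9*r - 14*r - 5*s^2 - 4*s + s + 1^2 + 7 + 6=8*r^2 - 23*r - 5*s^2 + s*(-3*r - 3) + 14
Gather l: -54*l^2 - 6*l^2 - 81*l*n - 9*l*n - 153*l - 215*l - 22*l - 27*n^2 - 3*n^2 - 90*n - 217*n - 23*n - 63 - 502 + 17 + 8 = -60*l^2 + l*(-90*n - 390) - 30*n^2 - 330*n - 540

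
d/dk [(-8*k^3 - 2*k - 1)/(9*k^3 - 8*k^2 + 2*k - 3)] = (64*k^4 + 4*k^3 + 83*k^2 - 16*k + 8)/(81*k^6 - 144*k^5 + 100*k^4 - 86*k^3 + 52*k^2 - 12*k + 9)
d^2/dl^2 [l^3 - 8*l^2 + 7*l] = 6*l - 16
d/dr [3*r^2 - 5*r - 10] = 6*r - 5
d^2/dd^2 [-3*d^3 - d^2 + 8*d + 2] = -18*d - 2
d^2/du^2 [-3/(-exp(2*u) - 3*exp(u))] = 3*(-(exp(u) + 3)*(4*exp(u) + 3) + 2*(2*exp(u) + 3)^2)*exp(-u)/(exp(u) + 3)^3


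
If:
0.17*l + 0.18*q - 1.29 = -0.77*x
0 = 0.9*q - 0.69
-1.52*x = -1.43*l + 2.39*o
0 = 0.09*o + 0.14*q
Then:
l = -0.33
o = -1.19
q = 0.77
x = 1.57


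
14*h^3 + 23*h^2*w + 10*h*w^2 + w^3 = (h + w)*(2*h + w)*(7*h + w)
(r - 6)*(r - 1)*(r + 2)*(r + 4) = r^4 - r^3 - 28*r^2 - 20*r + 48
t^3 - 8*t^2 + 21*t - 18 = (t - 3)^2*(t - 2)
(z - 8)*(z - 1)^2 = z^3 - 10*z^2 + 17*z - 8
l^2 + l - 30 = (l - 5)*(l + 6)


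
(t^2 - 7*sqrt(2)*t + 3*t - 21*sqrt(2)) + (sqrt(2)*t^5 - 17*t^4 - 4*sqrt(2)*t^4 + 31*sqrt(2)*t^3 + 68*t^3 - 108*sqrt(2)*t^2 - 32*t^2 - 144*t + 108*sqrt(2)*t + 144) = sqrt(2)*t^5 - 17*t^4 - 4*sqrt(2)*t^4 + 31*sqrt(2)*t^3 + 68*t^3 - 108*sqrt(2)*t^2 - 31*t^2 - 141*t + 101*sqrt(2)*t - 21*sqrt(2) + 144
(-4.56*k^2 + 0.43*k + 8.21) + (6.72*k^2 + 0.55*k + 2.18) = 2.16*k^2 + 0.98*k + 10.39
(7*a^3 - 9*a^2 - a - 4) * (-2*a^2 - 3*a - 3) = -14*a^5 - 3*a^4 + 8*a^3 + 38*a^2 + 15*a + 12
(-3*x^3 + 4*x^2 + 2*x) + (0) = -3*x^3 + 4*x^2 + 2*x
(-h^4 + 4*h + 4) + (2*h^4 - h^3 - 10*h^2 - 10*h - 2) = h^4 - h^3 - 10*h^2 - 6*h + 2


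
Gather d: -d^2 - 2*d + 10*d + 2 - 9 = -d^2 + 8*d - 7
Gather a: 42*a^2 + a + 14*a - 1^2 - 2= 42*a^2 + 15*a - 3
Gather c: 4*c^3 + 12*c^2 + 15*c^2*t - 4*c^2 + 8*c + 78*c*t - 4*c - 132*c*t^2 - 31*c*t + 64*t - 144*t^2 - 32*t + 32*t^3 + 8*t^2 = 4*c^3 + c^2*(15*t + 8) + c*(-132*t^2 + 47*t + 4) + 32*t^3 - 136*t^2 + 32*t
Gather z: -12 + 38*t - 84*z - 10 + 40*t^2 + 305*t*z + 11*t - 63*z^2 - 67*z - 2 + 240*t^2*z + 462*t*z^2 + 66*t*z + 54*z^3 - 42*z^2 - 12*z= 40*t^2 + 49*t + 54*z^3 + z^2*(462*t - 105) + z*(240*t^2 + 371*t - 163) - 24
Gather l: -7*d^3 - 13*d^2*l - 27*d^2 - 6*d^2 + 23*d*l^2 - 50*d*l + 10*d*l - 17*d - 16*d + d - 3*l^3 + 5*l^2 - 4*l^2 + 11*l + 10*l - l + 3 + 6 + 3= -7*d^3 - 33*d^2 - 32*d - 3*l^3 + l^2*(23*d + 1) + l*(-13*d^2 - 40*d + 20) + 12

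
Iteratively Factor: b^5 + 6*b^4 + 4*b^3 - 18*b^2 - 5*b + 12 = (b - 1)*(b^4 + 7*b^3 + 11*b^2 - 7*b - 12) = (b - 1)*(b + 1)*(b^3 + 6*b^2 + 5*b - 12) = (b - 1)^2*(b + 1)*(b^2 + 7*b + 12) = (b - 1)^2*(b + 1)*(b + 4)*(b + 3)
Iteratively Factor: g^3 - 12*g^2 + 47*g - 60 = (g - 5)*(g^2 - 7*g + 12) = (g - 5)*(g - 4)*(g - 3)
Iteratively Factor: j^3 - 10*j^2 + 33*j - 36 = (j - 3)*(j^2 - 7*j + 12) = (j - 4)*(j - 3)*(j - 3)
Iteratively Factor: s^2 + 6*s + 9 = (s + 3)*(s + 3)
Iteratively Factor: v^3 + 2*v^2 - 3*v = (v - 1)*(v^2 + 3*v) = (v - 1)*(v + 3)*(v)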